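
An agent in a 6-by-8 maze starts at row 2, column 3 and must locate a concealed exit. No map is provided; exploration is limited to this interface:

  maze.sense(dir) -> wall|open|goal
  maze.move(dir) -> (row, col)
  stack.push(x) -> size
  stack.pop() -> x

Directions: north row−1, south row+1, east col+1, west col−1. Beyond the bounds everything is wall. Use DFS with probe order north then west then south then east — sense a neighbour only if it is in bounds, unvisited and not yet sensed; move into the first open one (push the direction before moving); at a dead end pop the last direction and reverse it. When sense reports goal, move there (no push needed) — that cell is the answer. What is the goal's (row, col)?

·→ maze.sense(dir→north)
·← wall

·→ maze.sense(dir→west)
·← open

·→ stack.push(x→west)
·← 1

·→ maze.move(dir→west)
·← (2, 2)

·→ maze.sense(dir→north)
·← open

·→ stack.push(x→north)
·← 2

·→ maze.move(dir→north)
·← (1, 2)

·→ maze.sense(dir→north)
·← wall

·→ maze.sense(dir→west)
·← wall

·→ stack.pop()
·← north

·→ maze.move(dir→south)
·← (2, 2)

·→ maze.sense(dir→west)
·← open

·→ stack.push(x→west)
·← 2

·→ maze.move(dir→west)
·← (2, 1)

·→ maze.sense(dir→west)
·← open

·→ stack.push(x→west)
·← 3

·→ maze.move(dir→west)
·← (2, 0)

·→ maze.sense(dir→north)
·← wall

·→ maze.sense(dir→south)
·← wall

·→ stack.pop()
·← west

·→ maze.move(dir→east)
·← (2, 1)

·→ maze.sense(dir→south)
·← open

·→ stack.push(x→south)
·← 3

·→ maze.move(dir→south)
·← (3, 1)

·→ maze.sense(dir→south)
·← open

·→ stack.push(x→south)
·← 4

·→ maze.move(dir→south)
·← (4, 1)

·→ maze.sense(dir→west)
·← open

·→ stack.push(x→west)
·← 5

·→ maze.move(dir→west)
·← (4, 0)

·→ maze.sense(dir→south)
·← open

·→ stack.push(x→south)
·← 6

·→ maze.move(dir→south)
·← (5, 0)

·→ maze.sense(dir→east)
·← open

·→ stack.push(x→east)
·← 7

·→ maze.move(dir→east)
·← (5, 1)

·→ maze.sense(dir→east)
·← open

·→ stack.push(x→east)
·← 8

·→ maze.move(dir→east)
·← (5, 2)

·→ maze.sense(dir→north)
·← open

·→ stack.push(x→north)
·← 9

·→ maze.move(dir→north)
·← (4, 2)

·→ maze.sense(dir→north)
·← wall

·→ maze.sense(dir→east)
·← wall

·→ stack.pop()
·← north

·→ maze.move(dir→south)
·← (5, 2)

·→ maze.sense(dir→east)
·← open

·→ stack.push(x→east)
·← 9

·→ maze.move(dir→east)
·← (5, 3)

·→ maze.sense(dir→east)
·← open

·→ stack.push(x→east)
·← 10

·→ maze.move(dir→east)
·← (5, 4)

·→ maze.sense(dir→north)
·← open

·→ stack.push(x→north)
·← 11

·→ maze.move(dir→north)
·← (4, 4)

·→ maze.sense(dir→north)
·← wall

·→ maze.sense(dir→east)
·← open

·→ stack.push(x→east)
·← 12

·→ maze.move(dir→east)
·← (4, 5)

·→ maze.sense(dir→north)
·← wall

·→ maze.sense(dir→south)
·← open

·→ stack.push(x→south)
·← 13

·→ maze.move(dir→south)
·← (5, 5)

·→ maze.sense(dir→east)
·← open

·→ stack.push(x→east)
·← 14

·→ maze.move(dir→east)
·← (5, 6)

·→ maze.sense(dir→north)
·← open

·→ stack.push(x→north)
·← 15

·→ maze.move(dir→north)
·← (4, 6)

·→ maze.sense(dir→north)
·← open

·→ stack.push(x→north)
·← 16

·→ maze.move(dir→north)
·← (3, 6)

·→ maze.sense(dir→north)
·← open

·→ stack.push(x→north)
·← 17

·→ maze.move(dir→north)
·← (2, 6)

·→ maze.sense(dir→north)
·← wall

·→ maze.sense(dir→west)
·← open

·→ stack.push(x→west)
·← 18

·→ maze.move(dir→west)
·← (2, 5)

·→ maze.sense(dir→north)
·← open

·→ stack.push(x→north)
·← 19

·→ maze.move(dir→north)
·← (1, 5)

·→ maze.sense(dir→north)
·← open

·→ stack.push(x→north)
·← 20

·→ maze.move(dir→north)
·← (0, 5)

·→ maze.sense(dir→west)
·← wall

·→ maze.sense(dir→east)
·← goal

·→ maze.move(dir→east)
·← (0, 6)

Answer: (0, 6)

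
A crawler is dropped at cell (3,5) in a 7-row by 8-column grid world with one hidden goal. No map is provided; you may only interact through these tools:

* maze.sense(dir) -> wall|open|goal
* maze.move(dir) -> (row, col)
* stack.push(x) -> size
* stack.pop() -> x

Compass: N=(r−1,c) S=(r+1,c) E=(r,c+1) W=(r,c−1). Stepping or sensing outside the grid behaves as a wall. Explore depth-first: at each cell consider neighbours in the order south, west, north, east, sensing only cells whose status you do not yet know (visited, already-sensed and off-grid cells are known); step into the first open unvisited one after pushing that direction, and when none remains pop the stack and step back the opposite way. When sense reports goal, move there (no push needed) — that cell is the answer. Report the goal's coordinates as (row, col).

>>> maze.sense dir=south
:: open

>>> stack.push x=south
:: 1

>>> maze.move dir=south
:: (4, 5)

>>> maze.sense dir=south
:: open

>>> stack.push x=south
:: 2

>>> maze.move dir=south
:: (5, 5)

>>> maze.sense dir=south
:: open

>>> stack.push x=south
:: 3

>>> maze.move dir=south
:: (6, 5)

>>> maze.sense dir=west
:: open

>>> stack.push x=west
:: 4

>>> maze.move dir=west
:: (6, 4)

>>> maze.sense dir=west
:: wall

>>> maze.sense dir=north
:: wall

>>> stack.pop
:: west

>>> maze.move dir=east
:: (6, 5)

>>> maze.sense dir=east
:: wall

>>> stack.pop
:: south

>>> maze.move dir=north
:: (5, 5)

>>> maze.sense dir=east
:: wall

>>> stack.pop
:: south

>>> maze.move dir=north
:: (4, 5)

>>> maze.sense dir=west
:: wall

>>> maze.sense dir=east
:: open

>>> stack.push x=east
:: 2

>>> maze.move dir=east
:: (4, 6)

>>> maze.sense dir=north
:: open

>>> stack.push x=north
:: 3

>>> maze.move dir=north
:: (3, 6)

>>> maze.sense dir=north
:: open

>>> stack.push x=north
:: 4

>>> maze.move dir=north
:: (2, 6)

>>> maze.sense dir=west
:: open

>>> stack.push x=west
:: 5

>>> maze.move dir=west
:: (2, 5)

>>> maze.sense dir=west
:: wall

>>> maze.sense dir=north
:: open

>>> stack.push x=north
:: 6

>>> maze.move dir=north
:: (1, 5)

>>> maze.sense dir=west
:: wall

>>> maze.sense dir=north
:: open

>>> stack.push x=north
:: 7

>>> maze.move dir=north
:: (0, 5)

>>> maze.sense dir=west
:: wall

>>> maze.sense dir=east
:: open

>>> stack.push x=east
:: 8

>>> maze.move dir=east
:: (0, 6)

>>> maze.sense dir=south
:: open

>>> stack.push x=south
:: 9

>>> maze.move dir=south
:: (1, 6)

>>> maze.sense dir=east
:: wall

>>> stack.pop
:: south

>>> maze.move dir=north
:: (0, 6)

>>> maze.sense dir=east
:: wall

>>> stack.pop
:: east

>>> maze.move dir=west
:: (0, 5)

>>> stack.pop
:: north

>>> maze.move dir=south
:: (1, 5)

>>> stack.pop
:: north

>>> maze.move dir=south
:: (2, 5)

>>> stack.pop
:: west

>>> maze.move dir=east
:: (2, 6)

>>> maze.sense dir=east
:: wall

>>> stack.pop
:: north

>>> maze.move dir=south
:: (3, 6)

>>> maze.sense dir=east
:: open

>>> stack.push x=east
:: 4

>>> maze.move dir=east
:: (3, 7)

>>> maze.sense dir=south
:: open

>>> stack.push x=south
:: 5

>>> maze.move dir=south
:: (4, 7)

>>> maze.sense dir=south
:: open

>>> stack.push x=south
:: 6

>>> maze.move dir=south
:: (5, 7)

>>> maze.sense dir=south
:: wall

>>> stack.pop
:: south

>>> maze.move dir=north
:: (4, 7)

>>> stack.pop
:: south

>>> maze.move dir=north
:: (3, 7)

>>> stack.pop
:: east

>>> maze.move dir=west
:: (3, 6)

>>> stack.pop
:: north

>>> maze.move dir=south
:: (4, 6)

>>> stack.pop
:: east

>>> maze.move dir=west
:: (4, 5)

>>> stack.pop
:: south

>>> maze.move dir=north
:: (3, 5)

>>> maze.sense dir=west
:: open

>>> stack.push x=west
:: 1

>>> maze.move dir=west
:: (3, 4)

>>> maze.sense dir=west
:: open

>>> stack.push x=west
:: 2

>>> maze.move dir=west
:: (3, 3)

>>> maze.sense dir=south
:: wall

>>> maze.sense dir=west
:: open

>>> stack.push x=west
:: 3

>>> maze.move dir=west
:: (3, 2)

>>> maze.sense dir=south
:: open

>>> stack.push x=south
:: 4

>>> maze.move dir=south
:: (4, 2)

>>> maze.sense dir=south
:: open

>>> stack.push x=south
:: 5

>>> maze.move dir=south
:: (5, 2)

>>> maze.sense dir=south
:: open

>>> stack.push x=south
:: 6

>>> maze.move dir=south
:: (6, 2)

>>> maze.sense dir=west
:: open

>>> stack.push x=west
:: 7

>>> maze.move dir=west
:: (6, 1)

>>> maze.sense dir=west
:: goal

>>> maze.move dir=west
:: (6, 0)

Answer: (6, 0)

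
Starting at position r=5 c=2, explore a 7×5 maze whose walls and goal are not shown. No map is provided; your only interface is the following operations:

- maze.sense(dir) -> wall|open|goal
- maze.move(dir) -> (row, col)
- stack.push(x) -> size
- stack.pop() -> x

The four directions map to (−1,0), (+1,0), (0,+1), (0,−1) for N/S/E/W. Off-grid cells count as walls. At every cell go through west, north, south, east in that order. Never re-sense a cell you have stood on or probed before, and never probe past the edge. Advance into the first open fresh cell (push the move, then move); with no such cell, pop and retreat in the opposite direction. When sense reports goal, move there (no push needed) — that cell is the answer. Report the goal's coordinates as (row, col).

·→ maze.sense(dir: west)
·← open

·→ stack.push(x: west)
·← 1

·→ maze.move(dir: west)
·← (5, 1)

·→ maze.sense(dir: west)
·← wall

·→ maze.sense(dir: north)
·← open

·→ stack.push(x: north)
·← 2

·→ maze.move(dir: north)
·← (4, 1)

·→ maze.sense(dir: west)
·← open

·→ stack.push(x: west)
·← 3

·→ maze.move(dir: west)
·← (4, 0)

·→ maze.sense(dir: north)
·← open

·→ stack.push(x: north)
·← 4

·→ maze.move(dir: north)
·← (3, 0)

·→ maze.sense(dir: north)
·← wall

·→ maze.sense(dir: east)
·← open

·→ stack.push(x: east)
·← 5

·→ maze.move(dir: east)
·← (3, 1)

·→ maze.sense(dir: north)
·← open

·→ stack.push(x: north)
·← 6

·→ maze.move(dir: north)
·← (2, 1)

·→ maze.sense(dir: north)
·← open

·→ stack.push(x: north)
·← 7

·→ maze.move(dir: north)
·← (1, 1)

·→ maze.sense(dir: west)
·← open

·→ stack.push(x: west)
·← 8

·→ maze.move(dir: west)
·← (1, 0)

·→ maze.sense(dir: north)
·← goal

·→ maze.move(dir: north)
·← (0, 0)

Answer: (0, 0)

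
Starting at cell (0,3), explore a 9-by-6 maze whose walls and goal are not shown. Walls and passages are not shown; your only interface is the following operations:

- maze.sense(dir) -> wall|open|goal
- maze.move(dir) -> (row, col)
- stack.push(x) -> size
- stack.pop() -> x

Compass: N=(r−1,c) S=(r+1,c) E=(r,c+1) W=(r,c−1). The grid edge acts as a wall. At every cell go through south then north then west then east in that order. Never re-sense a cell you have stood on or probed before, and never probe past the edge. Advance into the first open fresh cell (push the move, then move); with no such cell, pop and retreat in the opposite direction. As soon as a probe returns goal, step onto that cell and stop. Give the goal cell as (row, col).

-> maze.sense(dir='south')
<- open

-> stack.push(x='south')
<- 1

-> maze.move(dir='south')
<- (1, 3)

-> maze.sense(dir='south')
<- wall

-> maze.sense(dir='west')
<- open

-> stack.push(x='west')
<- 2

-> maze.move(dir='west')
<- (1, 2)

-> maze.sense(dir='south')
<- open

-> stack.push(x='south')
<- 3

-> maze.move(dir='south')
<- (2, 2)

-> maze.sense(dir='south')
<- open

-> stack.push(x='south')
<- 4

-> maze.move(dir='south')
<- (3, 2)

-> maze.sense(dir='south')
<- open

-> stack.push(x='south')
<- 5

-> maze.move(dir='south')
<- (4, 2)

-> maze.sense(dir='south')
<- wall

-> maze.sense(dir='west')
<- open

-> stack.push(x='west')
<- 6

-> maze.move(dir='west')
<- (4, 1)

-> maze.sense(dir='south')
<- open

-> stack.push(x='south')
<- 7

-> maze.move(dir='south')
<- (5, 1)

-> maze.sense(dir='south')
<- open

-> stack.push(x='south')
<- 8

-> maze.move(dir='south')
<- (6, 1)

-> maze.sense(dir='south')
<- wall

-> maze.sense(dir='west')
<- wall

-> maze.sense(dir='east')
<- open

-> stack.push(x='east')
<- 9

-> maze.move(dir='east')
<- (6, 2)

-> maze.sense(dir='south')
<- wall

-> maze.sense(dir='east')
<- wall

-> stack.pop()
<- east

-> maze.move(dir='west')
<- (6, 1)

-> stack.pop()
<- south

-> maze.move(dir='north')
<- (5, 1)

-> maze.sense(dir='west')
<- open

-> stack.push(x='west')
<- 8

-> maze.move(dir='west')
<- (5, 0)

-> maze.sense(dir='north')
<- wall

-> stack.pop()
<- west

-> maze.move(dir='east')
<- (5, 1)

-> stack.pop()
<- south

-> maze.move(dir='north')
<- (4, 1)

-> maze.sense(dir='north')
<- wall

-> stack.pop()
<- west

-> maze.move(dir='east')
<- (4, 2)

-> maze.sense(dir='east')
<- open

-> stack.push(x='east')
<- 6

-> maze.move(dir='east')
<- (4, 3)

-> maze.sense(dir='south')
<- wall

-> maze.sense(dir='north')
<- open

-> stack.push(x='north')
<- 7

-> maze.move(dir='north')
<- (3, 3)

-> maze.sense(dir='east')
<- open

-> stack.push(x='east')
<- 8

-> maze.move(dir='east')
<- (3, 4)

-> maze.sense(dir='south')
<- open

-> stack.push(x='south')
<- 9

-> maze.move(dir='south')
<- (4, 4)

-> maze.sense(dir='south')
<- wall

-> maze.sense(dir='east')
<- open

-> stack.push(x='east')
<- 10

-> maze.move(dir='east')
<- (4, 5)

-> maze.sense(dir='south')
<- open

-> stack.push(x='south')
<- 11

-> maze.move(dir='south')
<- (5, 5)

-> maze.sense(dir='south')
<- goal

-> maze.move(dir='south')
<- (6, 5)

Answer: (6, 5)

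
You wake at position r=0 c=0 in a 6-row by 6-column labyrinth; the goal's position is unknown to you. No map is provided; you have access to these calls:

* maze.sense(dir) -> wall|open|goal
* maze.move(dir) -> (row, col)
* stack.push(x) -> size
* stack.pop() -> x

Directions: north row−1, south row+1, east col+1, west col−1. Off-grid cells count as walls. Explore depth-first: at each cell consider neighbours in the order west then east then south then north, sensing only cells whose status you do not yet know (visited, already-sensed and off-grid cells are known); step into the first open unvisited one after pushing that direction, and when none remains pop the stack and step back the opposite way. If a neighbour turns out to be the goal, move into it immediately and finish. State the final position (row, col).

I try sense using dir=east, giving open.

Calling push using x=east, → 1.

Using move using dir=east, → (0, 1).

Now I run sense using dir=east, and see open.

Calling push using x=east, which returns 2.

Calling move using dir=east, and observe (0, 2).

I call sense using dir=east, and observe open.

I run push using x=east, and get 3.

Invoking move using dir=east, → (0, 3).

I call sense using dir=east, and get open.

I call push using x=east, and observe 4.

I call move using dir=east, and get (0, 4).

Invoking sense using dir=east, → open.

I try push using x=east, and get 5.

Calling move using dir=east, giving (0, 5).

Calling sense using dir=south, and see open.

I call push using x=south, which returns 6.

Now I run move using dir=south, — result: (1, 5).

Invoking sense using dir=west, — result: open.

Next I call push using x=west, giving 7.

Using move using dir=west, and get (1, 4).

I try sense using dir=west, and get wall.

I run sense using dir=south, — result: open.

Invoking push using x=south, and see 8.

Calling move using dir=south, and see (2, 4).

Next I call sense using dir=west, which returns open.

I run push using x=west, giving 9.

Invoking move using dir=west, and observe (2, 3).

Then sense using dir=west, and get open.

I use push using x=west, → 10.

Invoking move using dir=west, and get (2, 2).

Next I call sense using dir=west, yielding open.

I use push using x=west, → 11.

Now I run move using dir=west, — result: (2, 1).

I try sense using dir=west, yielding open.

I use push using x=west, giving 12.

I call move using dir=west, → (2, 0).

Then sense using dir=south, : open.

Then push using x=south, giving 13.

I try move using dir=south, : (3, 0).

I use sense using dir=east, → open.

Using push using x=east, and see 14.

Invoking move using dir=east, and get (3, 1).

Next I call sense using dir=east, → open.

I run push using x=east, and see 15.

I use move using dir=east, — result: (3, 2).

Invoking sense using dir=east, : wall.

I run sense using dir=south, and see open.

Next I call push using x=south, and see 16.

I call move using dir=south, and see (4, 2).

I run sense using dir=west, : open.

Next I call push using x=west, giving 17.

Next I call move using dir=west, giving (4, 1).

Then sense using dir=west, which returns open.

I invoke push using x=west, and observe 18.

Next I call move using dir=west, yielding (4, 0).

I use sense using dir=south, : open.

Next I call push using x=south, and observe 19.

I use move using dir=south, which returns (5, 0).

I invoke sense using dir=east, and see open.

Invoking push using x=east, yielding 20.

Then move using dir=east, and get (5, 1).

I use sense using dir=east, yielding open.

Calling push using x=east, and observe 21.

I try move using dir=east, giving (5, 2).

I use sense using dir=east, and observe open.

I try push using x=east, and see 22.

I run move using dir=east, which returns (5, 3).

Invoking sense using dir=east, giving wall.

Invoking sense using dir=north, — result: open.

I call push using x=north, and see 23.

Using move using dir=north, which returns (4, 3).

Then sense using dir=east, → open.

I use push using x=east, and see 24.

Next I call move using dir=east, which returns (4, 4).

Invoking sense using dir=east, giving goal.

I use move using dir=east, and get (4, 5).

Answer: (4, 5)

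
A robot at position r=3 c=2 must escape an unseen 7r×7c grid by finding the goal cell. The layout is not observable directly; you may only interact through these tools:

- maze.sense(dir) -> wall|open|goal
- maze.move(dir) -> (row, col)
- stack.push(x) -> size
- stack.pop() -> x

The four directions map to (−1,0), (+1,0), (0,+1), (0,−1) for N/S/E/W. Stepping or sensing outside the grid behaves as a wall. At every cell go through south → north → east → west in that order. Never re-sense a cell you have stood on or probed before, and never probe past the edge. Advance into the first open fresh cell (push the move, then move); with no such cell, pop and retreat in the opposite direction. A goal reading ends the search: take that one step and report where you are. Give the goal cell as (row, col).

~$ maze.sense dir→south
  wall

~$ maze.sense dir→north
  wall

~$ maze.sense dir→east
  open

~$ stack.push x→east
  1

~$ maze.move dir→east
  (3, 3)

~$ maze.sense dir→south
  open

~$ stack.push x→south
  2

~$ maze.move dir→south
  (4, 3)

~$ maze.sense dir→south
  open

~$ stack.push x→south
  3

~$ maze.move dir→south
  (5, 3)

~$ maze.sense dir→south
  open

~$ stack.push x→south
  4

~$ maze.move dir→south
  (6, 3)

~$ maze.sense dir→east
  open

~$ stack.push x→east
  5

~$ maze.move dir→east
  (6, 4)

~$ maze.sense dir→north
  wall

~$ maze.sense dir→east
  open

~$ stack.push x→east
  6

~$ maze.move dir→east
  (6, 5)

~$ maze.sense dir→north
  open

~$ stack.push x→north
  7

~$ maze.move dir→north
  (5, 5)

~$ maze.sense dir→north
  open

~$ stack.push x→north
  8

~$ maze.move dir→north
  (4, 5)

~$ maze.sense dir→north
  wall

~$ maze.sense dir→east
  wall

~$ maze.sense dir→west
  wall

~$ stack.pop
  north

~$ maze.move dir→south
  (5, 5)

~$ maze.sense dir→east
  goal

~$ maze.move dir→east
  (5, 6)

Answer: (5, 6)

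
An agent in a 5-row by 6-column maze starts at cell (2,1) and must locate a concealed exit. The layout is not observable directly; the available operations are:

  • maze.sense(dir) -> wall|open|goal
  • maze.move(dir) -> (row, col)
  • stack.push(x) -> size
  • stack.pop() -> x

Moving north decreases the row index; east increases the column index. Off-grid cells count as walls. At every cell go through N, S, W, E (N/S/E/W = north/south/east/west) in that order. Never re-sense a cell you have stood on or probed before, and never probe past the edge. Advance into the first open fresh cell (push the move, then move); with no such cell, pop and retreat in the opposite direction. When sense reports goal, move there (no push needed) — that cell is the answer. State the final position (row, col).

-> maze.sense(dir: north)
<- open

-> stack.push(x: north)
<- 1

-> maze.move(dir: north)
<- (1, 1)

-> maze.sense(dir: north)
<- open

-> stack.push(x: north)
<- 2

-> maze.move(dir: north)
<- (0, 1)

-> maze.sense(dir: west)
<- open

-> stack.push(x: west)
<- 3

-> maze.move(dir: west)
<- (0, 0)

-> maze.sense(dir: south)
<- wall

-> stack.pop()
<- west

-> maze.move(dir: east)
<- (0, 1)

-> maze.sense(dir: east)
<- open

-> stack.push(x: east)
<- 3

-> maze.move(dir: east)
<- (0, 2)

-> maze.sense(dir: south)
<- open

-> stack.push(x: south)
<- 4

-> maze.move(dir: south)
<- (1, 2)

-> maze.sense(dir: south)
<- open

-> stack.push(x: south)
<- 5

-> maze.move(dir: south)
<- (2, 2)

-> maze.sense(dir: south)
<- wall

-> maze.sense(dir: east)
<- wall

-> stack.pop()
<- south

-> maze.move(dir: north)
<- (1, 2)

-> maze.sense(dir: east)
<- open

-> stack.push(x: east)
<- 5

-> maze.move(dir: east)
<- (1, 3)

-> maze.sense(dir: north)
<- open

-> stack.push(x: north)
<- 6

-> maze.move(dir: north)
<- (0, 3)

-> maze.sense(dir: east)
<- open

-> stack.push(x: east)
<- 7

-> maze.move(dir: east)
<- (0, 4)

-> maze.sense(dir: south)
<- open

-> stack.push(x: south)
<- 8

-> maze.move(dir: south)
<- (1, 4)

-> maze.sense(dir: south)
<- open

-> stack.push(x: south)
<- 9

-> maze.move(dir: south)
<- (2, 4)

-> maze.sense(dir: south)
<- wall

-> maze.sense(dir: east)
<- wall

-> stack.pop()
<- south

-> maze.move(dir: north)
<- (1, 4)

-> maze.sense(dir: east)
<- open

-> stack.push(x: east)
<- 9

-> maze.move(dir: east)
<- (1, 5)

-> maze.sense(dir: north)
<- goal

-> maze.move(dir: north)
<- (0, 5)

Answer: (0, 5)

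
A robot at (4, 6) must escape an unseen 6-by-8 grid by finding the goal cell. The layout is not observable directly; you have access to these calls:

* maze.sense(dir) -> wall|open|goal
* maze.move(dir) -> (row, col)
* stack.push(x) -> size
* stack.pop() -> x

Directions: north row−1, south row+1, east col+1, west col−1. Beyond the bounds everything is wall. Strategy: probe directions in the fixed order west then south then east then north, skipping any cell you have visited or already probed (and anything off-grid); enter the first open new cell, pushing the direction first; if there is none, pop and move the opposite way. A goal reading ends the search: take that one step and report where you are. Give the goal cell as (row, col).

Calling sense on dir: west, → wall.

I use sense on dir: south, yielding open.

I run push on x: south, : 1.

Calling move on dir: south, which returns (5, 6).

I run sense on dir: west, and observe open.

I try push on x: west, and get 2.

Now I run move on dir: west, and get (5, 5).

Then sense on dir: west, and observe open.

Calling push on x: west, and see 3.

I use move on dir: west, giving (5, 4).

Next I call sense on dir: west, — result: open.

I invoke push on x: west, and see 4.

I call move on dir: west, giving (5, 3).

I use sense on dir: west, — result: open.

Next I call push on x: west, yielding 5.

I invoke move on dir: west, and observe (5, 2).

Now I run sense on dir: west, which returns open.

Invoking push on x: west, : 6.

I run move on dir: west, and get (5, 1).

Then sense on dir: west, → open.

Now I run push on x: west, and observe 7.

Invoking move on dir: west, which returns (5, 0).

Then sense on dir: north, giving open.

I call push on x: north, : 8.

Now I run move on dir: north, — result: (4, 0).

Now I run sense on dir: east, and get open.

Invoking push on x: east, which returns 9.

I try move on dir: east, and see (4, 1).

I call sense on dir: east, and observe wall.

I use sense on dir: north, giving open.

I call push on x: north, : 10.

Next I call move on dir: north, — result: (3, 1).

Invoking sense on dir: west, yielding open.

Using push on x: west, and observe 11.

Next I call move on dir: west, and observe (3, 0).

I run sense on dir: north, → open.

Calling push on x: north, and see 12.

I invoke move on dir: north, and get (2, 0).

I invoke sense on dir: east, yielding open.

I use push on x: east, : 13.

Then move on dir: east, yielding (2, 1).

Using sense on dir: east, and see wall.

Calling sense on dir: north, → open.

Invoking push on x: north, and get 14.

Calling move on dir: north, yielding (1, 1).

I try sense on dir: west, — result: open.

I invoke push on x: west, and observe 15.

I use move on dir: west, → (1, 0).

Calling sense on dir: north, and see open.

I call push on x: north, which returns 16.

Using move on dir: north, → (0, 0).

Now I run sense on dir: east, and observe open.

Invoking push on x: east, giving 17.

I call move on dir: east, yielding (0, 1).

I call sense on dir: east, yielding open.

Then push on x: east, and see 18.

Then move on dir: east, which returns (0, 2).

I try sense on dir: south, yielding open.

Next I call push on x: south, yielding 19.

I run move on dir: south, → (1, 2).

Invoking sense on dir: east, and observe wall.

I invoke pop, yielding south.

Now I run move on dir: north, and observe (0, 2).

I run sense on dir: east, yielding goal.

Invoking move on dir: east, yielding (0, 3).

Answer: (0, 3)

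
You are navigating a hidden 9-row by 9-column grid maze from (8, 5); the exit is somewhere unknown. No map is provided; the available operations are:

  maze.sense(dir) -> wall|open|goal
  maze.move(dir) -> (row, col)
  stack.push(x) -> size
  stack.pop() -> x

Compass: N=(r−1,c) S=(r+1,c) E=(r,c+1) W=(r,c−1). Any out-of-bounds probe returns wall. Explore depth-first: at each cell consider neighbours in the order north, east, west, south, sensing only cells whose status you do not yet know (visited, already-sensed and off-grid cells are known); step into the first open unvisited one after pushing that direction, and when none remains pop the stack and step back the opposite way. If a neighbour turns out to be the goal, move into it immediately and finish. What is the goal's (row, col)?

> maze.sense dir=north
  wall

> maze.sense dir=east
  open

> stack.push x=east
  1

> maze.move dir=east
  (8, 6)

> maze.sense dir=north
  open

> stack.push x=north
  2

> maze.move dir=north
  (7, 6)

> maze.sense dir=north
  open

> stack.push x=north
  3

> maze.move dir=north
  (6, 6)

> maze.sense dir=north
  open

> stack.push x=north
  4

> maze.move dir=north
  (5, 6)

> maze.sense dir=north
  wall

> maze.sense dir=east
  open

> stack.push x=east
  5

> maze.move dir=east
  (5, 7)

> maze.sense dir=north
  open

> stack.push x=north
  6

> maze.move dir=north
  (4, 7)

> maze.sense dir=north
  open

> stack.push x=north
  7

> maze.move dir=north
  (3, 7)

> maze.sense dir=north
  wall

> maze.sense dir=east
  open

> stack.push x=east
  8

> maze.move dir=east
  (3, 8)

> maze.sense dir=north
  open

> stack.push x=north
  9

> maze.move dir=north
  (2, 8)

> maze.sense dir=north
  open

> stack.push x=north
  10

> maze.move dir=north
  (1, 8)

> maze.sense dir=north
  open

> stack.push x=north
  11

> maze.move dir=north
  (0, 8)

> maze.sense dir=west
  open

> stack.push x=west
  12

> maze.move dir=west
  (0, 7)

> maze.sense dir=west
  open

> stack.push x=west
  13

> maze.move dir=west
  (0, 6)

> maze.sense dir=west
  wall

> maze.sense dir=south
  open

> stack.push x=south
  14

> maze.move dir=south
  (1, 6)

> maze.sense dir=east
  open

> stack.push x=east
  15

> maze.move dir=east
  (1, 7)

> stack.pop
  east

> maze.move dir=west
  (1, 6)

> maze.sense dir=west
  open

> stack.push x=west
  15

> maze.move dir=west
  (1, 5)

> maze.sense dir=west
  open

> stack.push x=west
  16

> maze.move dir=west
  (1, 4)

> maze.sense dir=north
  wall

> maze.sense dir=west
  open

> stack.push x=west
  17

> maze.move dir=west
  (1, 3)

> maze.sense dir=north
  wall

> maze.sense dir=west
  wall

> maze.sense dir=south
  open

> stack.push x=south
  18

> maze.move dir=south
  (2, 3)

> maze.sense dir=east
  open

> stack.push x=east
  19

> maze.move dir=east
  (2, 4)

> maze.sense dir=east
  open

> stack.push x=east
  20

> maze.move dir=east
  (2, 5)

> maze.sense dir=east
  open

> stack.push x=east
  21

> maze.move dir=east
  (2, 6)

> maze.sense dir=south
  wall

> stack.pop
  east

> maze.move dir=west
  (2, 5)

> maze.sense dir=south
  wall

> stack.pop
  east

> maze.move dir=west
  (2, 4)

> maze.sense dir=south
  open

> stack.push x=south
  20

> maze.move dir=south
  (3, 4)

> maze.sense dir=west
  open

> stack.push x=west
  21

> maze.move dir=west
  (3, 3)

> maze.sense dir=west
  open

> stack.push x=west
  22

> maze.move dir=west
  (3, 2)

> maze.sense dir=north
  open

> stack.push x=north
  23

> maze.move dir=north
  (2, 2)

> maze.sense dir=west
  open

> stack.push x=west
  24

> maze.move dir=west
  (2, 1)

> maze.sense dir=north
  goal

> maze.move dir=north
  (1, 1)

Answer: (1, 1)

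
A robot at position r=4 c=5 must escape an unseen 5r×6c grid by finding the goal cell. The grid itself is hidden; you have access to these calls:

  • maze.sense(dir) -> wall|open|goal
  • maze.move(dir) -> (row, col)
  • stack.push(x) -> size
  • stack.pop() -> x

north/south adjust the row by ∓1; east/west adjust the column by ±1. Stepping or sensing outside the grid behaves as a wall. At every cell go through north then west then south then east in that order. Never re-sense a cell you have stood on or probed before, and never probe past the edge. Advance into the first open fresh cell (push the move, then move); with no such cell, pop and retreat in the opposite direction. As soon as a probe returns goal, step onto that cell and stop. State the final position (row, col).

I invoke sense(dir='north'), giving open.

I invoke push(x='north'), which returns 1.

I use move(dir='north'), and see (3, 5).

I call sense(dir='north'), — result: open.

I call push(x='north'), giving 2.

I call move(dir='north'), : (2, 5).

Now I run sense(dir='north'), giving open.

I use push(x='north'), and see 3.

Then move(dir='north'), → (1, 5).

I run sense(dir='north'), and get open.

I run push(x='north'), : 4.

Invoking move(dir='north'), and see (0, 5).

Next I call sense(dir='west'), and see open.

I run push(x='west'), and observe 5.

Using move(dir='west'), → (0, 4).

I try sense(dir='west'), and see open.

I use push(x='west'), which returns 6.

I invoke move(dir='west'), giving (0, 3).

I invoke sense(dir='west'), → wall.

Next I call sense(dir='south'), and get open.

I invoke push(x='south'), yielding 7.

Invoking move(dir='south'), which returns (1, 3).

I call sense(dir='west'), yielding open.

Calling push(x='west'), which returns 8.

I run move(dir='west'), — result: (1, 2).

Next I call sense(dir='west'), giving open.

Now I run push(x='west'), which returns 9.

I use move(dir='west'), — result: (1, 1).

Then sense(dir='north'), — result: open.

Now I run push(x='north'), which returns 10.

I use move(dir='north'), giving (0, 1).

Calling sense(dir='west'), yielding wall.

Now I run pop, which returns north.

I call move(dir='south'), — result: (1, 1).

Now I run sense(dir='west'), and observe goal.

I call move(dir='west'), : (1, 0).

Answer: (1, 0)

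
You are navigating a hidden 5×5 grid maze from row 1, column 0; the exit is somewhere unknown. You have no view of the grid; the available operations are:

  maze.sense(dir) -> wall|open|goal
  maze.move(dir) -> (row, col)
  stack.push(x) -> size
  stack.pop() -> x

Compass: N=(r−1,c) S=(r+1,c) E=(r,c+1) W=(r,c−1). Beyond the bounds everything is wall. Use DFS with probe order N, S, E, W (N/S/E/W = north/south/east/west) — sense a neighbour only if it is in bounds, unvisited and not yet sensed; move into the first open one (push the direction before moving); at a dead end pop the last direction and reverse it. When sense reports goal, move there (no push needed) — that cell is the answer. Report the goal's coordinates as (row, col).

I use sense using dir: north, — result: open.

Then push using x: north, and observe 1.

Next I call move using dir: north, which returns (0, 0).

Next I call sense using dir: east, which returns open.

Invoking push using x: east, and get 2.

I invoke move using dir: east, yielding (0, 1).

I run sense using dir: south, and see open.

I try push using x: south, — result: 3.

I try move using dir: south, yielding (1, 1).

Now I run sense using dir: south, giving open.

Using push using x: south, which returns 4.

I try move using dir: south, and see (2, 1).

I use sense using dir: south, yielding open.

I run push using x: south, which returns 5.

Next I call move using dir: south, and observe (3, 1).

Then sense using dir: south, which returns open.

I try push using x: south, → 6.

I call move using dir: south, and see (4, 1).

Calling sense using dir: east, and get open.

Now I run push using x: east, and get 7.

Invoking move using dir: east, and get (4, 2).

I call sense using dir: north, which returns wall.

Calling sense using dir: east, yielding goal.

I invoke move using dir: east, and observe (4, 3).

Answer: (4, 3)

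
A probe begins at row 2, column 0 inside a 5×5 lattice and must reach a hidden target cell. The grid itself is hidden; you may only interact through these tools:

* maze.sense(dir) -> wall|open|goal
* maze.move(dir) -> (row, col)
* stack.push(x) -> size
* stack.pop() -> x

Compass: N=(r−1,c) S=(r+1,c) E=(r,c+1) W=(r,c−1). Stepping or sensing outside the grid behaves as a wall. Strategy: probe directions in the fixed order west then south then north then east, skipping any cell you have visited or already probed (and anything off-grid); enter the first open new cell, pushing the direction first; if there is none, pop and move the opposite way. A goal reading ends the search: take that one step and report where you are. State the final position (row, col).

Action: sense[dir: south]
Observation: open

Action: push[x: south]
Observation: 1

Action: move[dir: south]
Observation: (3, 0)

Action: sense[dir: south]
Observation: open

Action: push[x: south]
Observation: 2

Action: move[dir: south]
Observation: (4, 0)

Action: sense[dir: east]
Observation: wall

Action: pop[]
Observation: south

Action: move[dir: north]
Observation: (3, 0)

Action: sense[dir: east]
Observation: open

Action: push[x: east]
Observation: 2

Action: move[dir: east]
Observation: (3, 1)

Action: sense[dir: north]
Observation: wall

Action: sense[dir: east]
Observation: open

Action: push[x: east]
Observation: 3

Action: move[dir: east]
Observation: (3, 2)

Action: sense[dir: south]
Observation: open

Action: push[x: south]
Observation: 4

Action: move[dir: south]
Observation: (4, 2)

Action: sense[dir: east]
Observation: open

Action: push[x: east]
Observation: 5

Action: move[dir: east]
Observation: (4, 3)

Action: sense[dir: north]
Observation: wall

Action: sense[dir: east]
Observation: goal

Action: move[dir: east]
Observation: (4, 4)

Answer: (4, 4)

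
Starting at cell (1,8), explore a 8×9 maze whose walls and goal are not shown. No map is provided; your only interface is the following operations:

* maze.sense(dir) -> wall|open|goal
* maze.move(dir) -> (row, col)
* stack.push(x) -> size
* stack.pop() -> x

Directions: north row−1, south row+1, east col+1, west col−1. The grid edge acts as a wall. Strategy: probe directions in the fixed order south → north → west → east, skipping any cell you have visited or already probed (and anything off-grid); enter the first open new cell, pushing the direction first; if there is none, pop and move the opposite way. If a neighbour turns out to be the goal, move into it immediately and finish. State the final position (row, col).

==> maze.sense(dir='south')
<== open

==> stack.push(x='south')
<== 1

==> maze.move(dir='south')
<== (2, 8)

==> maze.sense(dir='south')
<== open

==> stack.push(x='south')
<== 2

==> maze.move(dir='south')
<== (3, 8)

==> maze.sense(dir='south')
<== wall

==> maze.sense(dir='west')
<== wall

==> stack.pop()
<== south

==> maze.move(dir='north')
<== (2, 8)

==> maze.sense(dir='west')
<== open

==> stack.push(x='west')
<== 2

==> maze.move(dir='west')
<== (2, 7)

==> maze.sense(dir='north')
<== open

==> stack.push(x='north')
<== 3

==> maze.move(dir='north')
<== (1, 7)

==> maze.sense(dir='north')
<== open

==> stack.push(x='north')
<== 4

==> maze.move(dir='north')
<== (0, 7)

==> maze.sense(dir='west')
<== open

==> stack.push(x='west')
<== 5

==> maze.move(dir='west')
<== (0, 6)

==> maze.sense(dir='south')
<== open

==> stack.push(x='south')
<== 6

==> maze.move(dir='south')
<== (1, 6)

==> maze.sense(dir='south')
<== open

==> stack.push(x='south')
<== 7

==> maze.move(dir='south')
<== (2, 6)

==> maze.sense(dir='south')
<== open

==> stack.push(x='south')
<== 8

==> maze.move(dir='south')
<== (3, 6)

==> maze.sense(dir='south')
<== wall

==> maze.sense(dir='west')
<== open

==> stack.push(x='west')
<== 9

==> maze.move(dir='west')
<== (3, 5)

==> maze.sense(dir='south')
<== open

==> stack.push(x='south')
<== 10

==> maze.move(dir='south')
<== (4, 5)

==> maze.sense(dir='south')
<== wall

==> maze.sense(dir='west')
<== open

==> stack.push(x='west')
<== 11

==> maze.move(dir='west')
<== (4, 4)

==> maze.sense(dir='south')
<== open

==> stack.push(x='south')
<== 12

==> maze.move(dir='south')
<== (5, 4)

==> maze.sense(dir='south')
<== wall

==> maze.sense(dir='west')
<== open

==> stack.push(x='west')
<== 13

==> maze.move(dir='west')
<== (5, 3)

==> maze.sense(dir='south')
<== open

==> stack.push(x='south')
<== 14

==> maze.move(dir='south')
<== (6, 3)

==> maze.sense(dir='south')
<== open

==> stack.push(x='south')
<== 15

==> maze.move(dir='south')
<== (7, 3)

==> maze.sense(dir='west')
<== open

==> stack.push(x='west')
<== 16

==> maze.move(dir='west')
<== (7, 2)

==> maze.sense(dir='north')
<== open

==> stack.push(x='north')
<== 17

==> maze.move(dir='north')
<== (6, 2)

==> maze.sense(dir='north')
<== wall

==> maze.sense(dir='west')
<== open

==> stack.push(x='west')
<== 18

==> maze.move(dir='west')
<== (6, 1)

==> maze.sense(dir='south')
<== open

==> stack.push(x='south')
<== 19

==> maze.move(dir='south')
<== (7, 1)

==> maze.sense(dir='west')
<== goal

==> maze.move(dir='west')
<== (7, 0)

Answer: (7, 0)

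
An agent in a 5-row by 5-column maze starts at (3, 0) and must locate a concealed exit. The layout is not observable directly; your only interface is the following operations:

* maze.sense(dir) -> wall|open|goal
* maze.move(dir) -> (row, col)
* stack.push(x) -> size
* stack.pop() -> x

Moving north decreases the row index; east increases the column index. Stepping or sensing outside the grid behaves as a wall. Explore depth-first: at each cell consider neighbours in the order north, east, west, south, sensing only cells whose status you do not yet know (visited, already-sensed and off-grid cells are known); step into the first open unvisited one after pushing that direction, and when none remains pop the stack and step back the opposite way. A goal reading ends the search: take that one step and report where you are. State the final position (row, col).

==> maze.sense(dir→north)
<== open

==> stack.push(x→north)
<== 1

==> maze.move(dir→north)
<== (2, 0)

==> maze.sense(dir→north)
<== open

==> stack.push(x→north)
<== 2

==> maze.move(dir→north)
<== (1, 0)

==> maze.sense(dir→north)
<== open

==> stack.push(x→north)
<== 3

==> maze.move(dir→north)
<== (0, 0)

==> maze.sense(dir→east)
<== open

==> stack.push(x→east)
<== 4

==> maze.move(dir→east)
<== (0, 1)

==> maze.sense(dir→east)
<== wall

==> maze.sense(dir→south)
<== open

==> stack.push(x→south)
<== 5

==> maze.move(dir→south)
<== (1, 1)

==> maze.sense(dir→east)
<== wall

==> maze.sense(dir→south)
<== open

==> stack.push(x→south)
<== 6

==> maze.move(dir→south)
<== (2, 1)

==> maze.sense(dir→east)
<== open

==> stack.push(x→east)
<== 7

==> maze.move(dir→east)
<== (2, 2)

==> maze.sense(dir→east)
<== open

==> stack.push(x→east)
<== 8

==> maze.move(dir→east)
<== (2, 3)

==> maze.sense(dir→north)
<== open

==> stack.push(x→north)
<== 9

==> maze.move(dir→north)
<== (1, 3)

==> maze.sense(dir→north)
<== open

==> stack.push(x→north)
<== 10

==> maze.move(dir→north)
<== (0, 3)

==> maze.sense(dir→east)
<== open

==> stack.push(x→east)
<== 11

==> maze.move(dir→east)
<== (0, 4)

==> maze.sense(dir→south)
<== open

==> stack.push(x→south)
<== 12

==> maze.move(dir→south)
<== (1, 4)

==> maze.sense(dir→south)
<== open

==> stack.push(x→south)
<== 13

==> maze.move(dir→south)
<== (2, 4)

==> maze.sense(dir→south)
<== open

==> stack.push(x→south)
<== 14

==> maze.move(dir→south)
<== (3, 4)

==> maze.sense(dir→west)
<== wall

==> maze.sense(dir→south)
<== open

==> stack.push(x→south)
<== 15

==> maze.move(dir→south)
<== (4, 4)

==> maze.sense(dir→west)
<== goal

==> maze.move(dir→west)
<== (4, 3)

Answer: (4, 3)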